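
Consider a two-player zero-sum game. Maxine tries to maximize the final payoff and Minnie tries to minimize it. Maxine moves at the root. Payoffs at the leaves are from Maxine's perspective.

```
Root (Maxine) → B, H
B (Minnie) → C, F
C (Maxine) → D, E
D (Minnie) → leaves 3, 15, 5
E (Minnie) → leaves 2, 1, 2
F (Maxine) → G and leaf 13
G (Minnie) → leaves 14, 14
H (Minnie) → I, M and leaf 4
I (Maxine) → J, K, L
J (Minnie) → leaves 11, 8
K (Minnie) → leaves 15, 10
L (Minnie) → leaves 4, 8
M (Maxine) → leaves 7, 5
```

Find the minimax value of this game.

4

D (Minnie): min(3, 15, 5) = 3
E (Minnie): min(2, 1, 2) = 1
C (Maxine): max(3, 1) = 3
G (Minnie): min(14, 14) = 14
F (Maxine): max(14, 13) = 14
B (Minnie): min(3, 14) = 3
J (Minnie): min(11, 8) = 8
K (Minnie): min(15, 10) = 10
L (Minnie): min(4, 8) = 4
I (Maxine): max(8, 10, 4) = 10
M (Maxine): max(7, 5) = 7
H (Minnie): min(10, 7, 4) = 4
Root (Maxine): max(3, 4) = 4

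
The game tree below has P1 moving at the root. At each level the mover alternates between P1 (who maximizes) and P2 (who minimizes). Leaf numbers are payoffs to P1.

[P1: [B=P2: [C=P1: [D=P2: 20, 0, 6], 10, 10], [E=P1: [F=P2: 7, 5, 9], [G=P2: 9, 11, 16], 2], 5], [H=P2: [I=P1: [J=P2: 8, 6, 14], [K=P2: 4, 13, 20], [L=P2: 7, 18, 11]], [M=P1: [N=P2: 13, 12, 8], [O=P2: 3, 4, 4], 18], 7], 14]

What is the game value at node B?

5

D: min(20, 0, 6) = 0
C: max(0, 10, 10) = 10
F: min(7, 5, 9) = 5
G: min(9, 11, 16) = 9
E: max(5, 9, 2) = 9
B: min(10, 9, 5) = 5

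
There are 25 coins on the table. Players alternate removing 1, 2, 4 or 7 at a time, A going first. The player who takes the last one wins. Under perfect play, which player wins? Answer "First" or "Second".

First

Positions where the player to move wins (W) vs loses (L):
i:   0  1  2  3  4  5  6  7  8  9 10 11 12 13 14 15 16 17 18 19 20 21 22 23 24 25
     L  W  W  L  W  W  L  W  W  L  W  W  L  W  W  L  W  W  L  W  W  L  W  W  L  W
Position 25 is W, so the first player wins.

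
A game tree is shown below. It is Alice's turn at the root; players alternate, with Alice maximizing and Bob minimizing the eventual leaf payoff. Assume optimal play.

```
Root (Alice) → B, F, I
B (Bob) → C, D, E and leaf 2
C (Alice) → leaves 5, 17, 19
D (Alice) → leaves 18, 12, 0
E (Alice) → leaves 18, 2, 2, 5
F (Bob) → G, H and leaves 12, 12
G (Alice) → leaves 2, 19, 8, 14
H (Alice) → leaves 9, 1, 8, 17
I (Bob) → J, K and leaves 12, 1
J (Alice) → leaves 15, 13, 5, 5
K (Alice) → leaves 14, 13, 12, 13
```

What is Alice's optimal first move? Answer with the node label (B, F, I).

C (Alice): max(5, 17, 19) = 19
D (Alice): max(18, 12, 0) = 18
E (Alice): max(18, 2, 2, 5) = 18
B (Bob): min(19, 18, 18, 2) = 2
G (Alice): max(2, 19, 8, 14) = 19
H (Alice): max(9, 1, 8, 17) = 17
F (Bob): min(19, 17, 12, 12) = 12
J (Alice): max(15, 13, 5, 5) = 15
K (Alice): max(14, 13, 12, 13) = 14
I (Bob): min(15, 14, 12, 1) = 1
Root (Alice): max(2, 12, 1) = 12
Alice picks the child with the highest value: F (value 12).

F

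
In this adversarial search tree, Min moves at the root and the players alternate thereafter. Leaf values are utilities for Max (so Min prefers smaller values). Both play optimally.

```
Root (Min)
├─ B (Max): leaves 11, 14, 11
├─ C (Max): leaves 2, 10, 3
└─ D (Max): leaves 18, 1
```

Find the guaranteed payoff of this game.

10

B (Max): max(11, 14, 11) = 14
C (Max): max(2, 10, 3) = 10
D (Max): max(18, 1) = 18
Root (Min): min(14, 10, 18) = 10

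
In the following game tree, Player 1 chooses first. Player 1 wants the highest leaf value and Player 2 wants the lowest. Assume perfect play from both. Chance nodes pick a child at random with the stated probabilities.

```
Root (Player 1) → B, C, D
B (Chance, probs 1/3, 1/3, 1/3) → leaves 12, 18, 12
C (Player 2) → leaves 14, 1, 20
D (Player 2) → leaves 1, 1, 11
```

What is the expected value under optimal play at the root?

14

B (Chance): 1/3·12 + 1/3·18 + 1/3·12 = 14
C (Player 2): min(14, 1, 20) = 1
D (Player 2): min(1, 1, 11) = 1
Root (Player 1): max(14, 1, 1) = 14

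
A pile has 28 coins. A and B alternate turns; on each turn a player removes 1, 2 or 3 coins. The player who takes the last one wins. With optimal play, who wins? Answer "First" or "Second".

Second

Positions where the player to move wins (W) vs loses (L):
i:   0  1  2  3  4  5  6  7  8  9 10 11 12 13 14 15 16 17 18 19 20 21 22 23 24 25 26 27 28
     L  W  W  W  L  W  W  W  L  W  W  W  L  W  W  W  L  W  W  W  L  W  W  W  L  W  W  W  L
Position 28 is L, so the second player wins.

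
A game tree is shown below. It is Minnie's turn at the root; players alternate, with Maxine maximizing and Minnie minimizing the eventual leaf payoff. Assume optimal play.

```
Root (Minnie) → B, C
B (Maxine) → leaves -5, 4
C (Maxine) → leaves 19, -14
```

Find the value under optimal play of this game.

4

B (Maxine): max(-5, 4) = 4
C (Maxine): max(19, -14) = 19
Root (Minnie): min(4, 19) = 4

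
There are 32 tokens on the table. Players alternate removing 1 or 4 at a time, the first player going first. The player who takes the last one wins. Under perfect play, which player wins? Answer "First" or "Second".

i:   0  1  2  3  4  5  6  7  8  9 10 11 12 13 14 15 16 17 18 19 20 21 22 23 24 25 26 27 28 29 30 31 32
     L  W  L  W  W  L  W  L  W  W  L  W  L  W  W  L  W  L  W  W  L  W  L  W  W  L  W  L  W  W  L  W  L
Position 32 is L, so the second player wins.

Second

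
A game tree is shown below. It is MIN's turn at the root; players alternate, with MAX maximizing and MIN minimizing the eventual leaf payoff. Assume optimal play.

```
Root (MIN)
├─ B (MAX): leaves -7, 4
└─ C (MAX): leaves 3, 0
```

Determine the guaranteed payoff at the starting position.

3

B (MAX): max(-7, 4) = 4
C (MAX): max(3, 0) = 3
Root (MIN): min(4, 3) = 3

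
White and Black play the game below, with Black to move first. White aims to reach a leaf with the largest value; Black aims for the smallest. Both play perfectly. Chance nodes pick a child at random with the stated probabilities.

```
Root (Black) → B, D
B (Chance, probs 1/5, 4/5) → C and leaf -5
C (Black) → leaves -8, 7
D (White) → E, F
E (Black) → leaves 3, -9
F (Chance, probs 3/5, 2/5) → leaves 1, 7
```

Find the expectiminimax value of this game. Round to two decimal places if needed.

C (Black): min(-8, 7) = -8
B (Chance): 1/5·-8 + 4/5·-5 = -5.6
E (Black): min(3, -9) = -9
F (Chance): 3/5·1 + 2/5·7 = 3.4
D (White): max(-9, 3.4) = 3.4
Root (Black): min(-5.6, 3.4) = -5.6

-5.6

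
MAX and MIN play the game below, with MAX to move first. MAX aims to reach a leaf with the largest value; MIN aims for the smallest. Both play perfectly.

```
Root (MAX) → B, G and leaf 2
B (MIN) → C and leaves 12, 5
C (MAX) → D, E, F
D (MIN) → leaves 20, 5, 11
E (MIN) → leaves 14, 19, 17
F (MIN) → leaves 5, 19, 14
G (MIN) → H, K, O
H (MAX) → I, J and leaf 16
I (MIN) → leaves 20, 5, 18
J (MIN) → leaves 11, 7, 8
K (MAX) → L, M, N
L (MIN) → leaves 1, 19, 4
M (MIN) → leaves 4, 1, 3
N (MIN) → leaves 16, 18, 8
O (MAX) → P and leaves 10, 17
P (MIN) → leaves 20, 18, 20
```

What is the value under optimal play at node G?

8

I: min(20, 5, 18) = 5
J: min(11, 7, 8) = 7
H: max(5, 7, 16) = 16
L: min(1, 19, 4) = 1
M: min(4, 1, 3) = 1
N: min(16, 18, 8) = 8
K: max(1, 1, 8) = 8
P: min(20, 18, 20) = 18
O: max(18, 10, 17) = 18
G: min(16, 8, 18) = 8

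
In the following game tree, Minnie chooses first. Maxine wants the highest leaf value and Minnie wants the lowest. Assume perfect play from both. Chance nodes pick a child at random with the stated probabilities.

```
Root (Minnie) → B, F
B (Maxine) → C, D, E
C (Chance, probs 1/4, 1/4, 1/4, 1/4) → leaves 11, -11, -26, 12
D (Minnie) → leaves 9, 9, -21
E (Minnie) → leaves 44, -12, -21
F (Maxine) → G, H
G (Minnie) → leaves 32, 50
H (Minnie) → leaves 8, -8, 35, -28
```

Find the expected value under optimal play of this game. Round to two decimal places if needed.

C (Chance): 1/4·11 + 1/4·-11 + 1/4·-26 + 1/4·12 = -3.5
D (Minnie): min(9, 9, -21) = -21
E (Minnie): min(44, -12, -21) = -21
B (Maxine): max(-3.5, -21, -21) = -3.5
G (Minnie): min(32, 50) = 32
H (Minnie): min(8, -8, 35, -28) = -28
F (Maxine): max(32, -28) = 32
Root (Minnie): min(-3.5, 32) = -3.5

-3.5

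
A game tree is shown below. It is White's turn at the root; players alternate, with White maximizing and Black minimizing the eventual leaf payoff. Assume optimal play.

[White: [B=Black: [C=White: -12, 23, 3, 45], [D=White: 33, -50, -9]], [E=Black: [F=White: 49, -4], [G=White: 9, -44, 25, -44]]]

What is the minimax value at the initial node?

C (White): max(-12, 23, 3, 45) = 45
D (White): max(33, -50, -9) = 33
B (Black): min(45, 33) = 33
F (White): max(49, -4) = 49
G (White): max(9, -44, 25, -44) = 25
E (Black): min(49, 25) = 25
Root (White): max(33, 25) = 33

33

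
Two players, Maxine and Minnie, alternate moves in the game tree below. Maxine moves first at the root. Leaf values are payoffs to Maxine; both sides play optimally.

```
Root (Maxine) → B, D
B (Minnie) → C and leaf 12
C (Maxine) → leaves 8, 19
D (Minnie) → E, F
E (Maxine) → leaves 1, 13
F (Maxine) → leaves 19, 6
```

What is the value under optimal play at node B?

C: max(8, 19) = 19
B: min(19, 12) = 12

12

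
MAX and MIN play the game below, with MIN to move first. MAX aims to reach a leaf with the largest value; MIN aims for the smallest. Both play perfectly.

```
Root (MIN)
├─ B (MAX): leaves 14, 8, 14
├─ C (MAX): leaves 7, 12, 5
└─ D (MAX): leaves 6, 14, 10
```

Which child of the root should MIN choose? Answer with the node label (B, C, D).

C

B (MAX): max(14, 8, 14) = 14
C (MAX): max(7, 12, 5) = 12
D (MAX): max(6, 14, 10) = 14
Root (MIN): min(14, 12, 14) = 12
MIN picks the child with the lowest value: C (value 12).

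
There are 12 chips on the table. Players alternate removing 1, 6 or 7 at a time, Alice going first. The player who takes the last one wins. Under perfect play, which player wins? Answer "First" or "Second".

Second

Mark each pile size as W (mover wins) or L (mover loses):
i:   0  1  2  3  4  5  6  7  8  9 10 11 12
     L  W  L  W  L  W  W  W  W  W  W  W  L
Position 12 is L, so the second player wins.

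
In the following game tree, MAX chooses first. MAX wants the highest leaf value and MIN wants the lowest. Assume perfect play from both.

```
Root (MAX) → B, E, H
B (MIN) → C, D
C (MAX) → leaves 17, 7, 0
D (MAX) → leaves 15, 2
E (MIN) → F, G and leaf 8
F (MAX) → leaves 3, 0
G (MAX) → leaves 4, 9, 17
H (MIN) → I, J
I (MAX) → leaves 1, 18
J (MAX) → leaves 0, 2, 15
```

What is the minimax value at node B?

C: max(17, 7, 0) = 17
D: max(15, 2) = 15
B: min(17, 15) = 15

15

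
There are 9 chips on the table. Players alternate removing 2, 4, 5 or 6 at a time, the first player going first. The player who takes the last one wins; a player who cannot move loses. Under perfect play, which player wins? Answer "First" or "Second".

Mark each pile size as W (mover wins) or L (mover loses):
i:   0  1  2  3  4  5  6  7  8  9
     L  L  W  W  W  W  W  W  L  L
Position 9 is L, so the second player wins.

Second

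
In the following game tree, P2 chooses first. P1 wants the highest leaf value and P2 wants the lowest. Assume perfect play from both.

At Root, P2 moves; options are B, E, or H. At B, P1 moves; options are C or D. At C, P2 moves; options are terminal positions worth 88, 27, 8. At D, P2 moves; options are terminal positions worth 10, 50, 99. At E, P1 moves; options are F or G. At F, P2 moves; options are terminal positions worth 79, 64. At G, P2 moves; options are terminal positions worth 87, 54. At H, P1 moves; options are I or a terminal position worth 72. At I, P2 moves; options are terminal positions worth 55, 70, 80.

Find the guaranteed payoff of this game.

10

C (P2): min(88, 27, 8) = 8
D (P2): min(10, 50, 99) = 10
B (P1): max(8, 10) = 10
F (P2): min(79, 64) = 64
G (P2): min(87, 54) = 54
E (P1): max(64, 54) = 64
I (P2): min(55, 70, 80) = 55
H (P1): max(55, 72) = 72
Root (P2): min(10, 64, 72) = 10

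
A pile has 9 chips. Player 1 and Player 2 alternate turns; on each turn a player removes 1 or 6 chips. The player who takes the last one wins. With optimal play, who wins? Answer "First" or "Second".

Second

i:   0  1  2  3  4  5  6  7  8  9
     L  W  L  W  L  W  W  L  W  L
Position 9 is L, so the second player wins.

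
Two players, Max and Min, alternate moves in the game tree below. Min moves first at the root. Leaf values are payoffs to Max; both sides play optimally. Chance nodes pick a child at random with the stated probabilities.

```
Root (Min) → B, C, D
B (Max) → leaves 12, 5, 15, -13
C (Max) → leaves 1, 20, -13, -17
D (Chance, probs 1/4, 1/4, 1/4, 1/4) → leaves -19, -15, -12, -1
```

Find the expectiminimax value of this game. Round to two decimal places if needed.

B (Max): max(12, 5, 15, -13) = 15
C (Max): max(1, 20, -13, -17) = 20
D (Chance): 1/4·-19 + 1/4·-15 + 1/4·-12 + 1/4·-1 = -11.75
Root (Min): min(15, 20, -11.75) = -11.75

-11.75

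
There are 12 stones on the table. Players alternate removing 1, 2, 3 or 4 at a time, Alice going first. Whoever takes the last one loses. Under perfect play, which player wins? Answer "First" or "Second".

First

W/L table (W = player to move can force a win):
i:   0  1  2  3  4  5  6  7  8  9 10 11 12
     W  L  W  W  W  W  L  W  W  W  W  L  W
Position 12 is W, so the first player wins.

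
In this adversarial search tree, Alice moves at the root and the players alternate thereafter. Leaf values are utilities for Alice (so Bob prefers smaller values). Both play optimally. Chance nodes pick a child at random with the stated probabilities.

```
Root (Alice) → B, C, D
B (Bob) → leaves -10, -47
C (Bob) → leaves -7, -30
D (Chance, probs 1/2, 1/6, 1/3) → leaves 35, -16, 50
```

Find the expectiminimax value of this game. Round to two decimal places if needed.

31.5

B (Bob): min(-10, -47) = -47
C (Bob): min(-7, -30) = -30
D (Chance): 1/2·35 + 1/6·-16 + 1/3·50 = 31.5
Root (Alice): max(-47, -30, 31.5) = 31.5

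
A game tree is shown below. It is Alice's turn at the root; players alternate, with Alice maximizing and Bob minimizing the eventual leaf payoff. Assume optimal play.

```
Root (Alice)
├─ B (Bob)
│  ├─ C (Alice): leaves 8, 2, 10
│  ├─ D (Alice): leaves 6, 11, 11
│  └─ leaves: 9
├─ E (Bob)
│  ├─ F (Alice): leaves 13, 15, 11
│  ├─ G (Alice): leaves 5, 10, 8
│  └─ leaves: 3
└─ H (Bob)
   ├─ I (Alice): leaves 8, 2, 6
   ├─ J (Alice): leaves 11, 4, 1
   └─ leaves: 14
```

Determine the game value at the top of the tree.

C (Alice): max(8, 2, 10) = 10
D (Alice): max(6, 11, 11) = 11
B (Bob): min(10, 11, 9) = 9
F (Alice): max(13, 15, 11) = 15
G (Alice): max(5, 10, 8) = 10
E (Bob): min(15, 10, 3) = 3
I (Alice): max(8, 2, 6) = 8
J (Alice): max(11, 4, 1) = 11
H (Bob): min(8, 11, 14) = 8
Root (Alice): max(9, 3, 8) = 9

9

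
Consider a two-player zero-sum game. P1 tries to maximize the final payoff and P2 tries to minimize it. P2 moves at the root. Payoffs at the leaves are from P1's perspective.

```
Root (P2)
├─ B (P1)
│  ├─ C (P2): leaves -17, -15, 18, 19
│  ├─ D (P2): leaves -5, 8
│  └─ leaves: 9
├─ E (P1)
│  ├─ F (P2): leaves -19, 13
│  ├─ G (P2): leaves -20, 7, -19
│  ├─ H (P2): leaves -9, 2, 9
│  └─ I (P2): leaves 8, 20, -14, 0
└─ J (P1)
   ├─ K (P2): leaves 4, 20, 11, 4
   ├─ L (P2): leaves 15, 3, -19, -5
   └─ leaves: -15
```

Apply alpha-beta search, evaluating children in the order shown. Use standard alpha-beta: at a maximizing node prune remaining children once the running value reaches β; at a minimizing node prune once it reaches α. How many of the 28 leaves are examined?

C [α=-∞,β=+∞]: v=-17
D [α=-17,β=+∞]: v=-5
B [α=-∞,β=+∞]: v=9
F [α=-∞,β=9]: v=-19
G [α=-19,β=9]: v=-20 after child 1 ≤ α → α-cutoff, skip 2
H [α=-19,β=9]: v=-9
I [α=-9,β=9]: v=-14 after child 3 ≤ α → α-cutoff, skip 1
E [α=-∞,β=9]: v=-9
K [α=-∞,β=-9]: v=4
J [α=-∞,β=-9]: v=4 after child 1 ≥ β → β-cutoff, skip 2
Root [α=-∞,β=+∞]: v=-9
Leaves evaluated: 20 of 28.

20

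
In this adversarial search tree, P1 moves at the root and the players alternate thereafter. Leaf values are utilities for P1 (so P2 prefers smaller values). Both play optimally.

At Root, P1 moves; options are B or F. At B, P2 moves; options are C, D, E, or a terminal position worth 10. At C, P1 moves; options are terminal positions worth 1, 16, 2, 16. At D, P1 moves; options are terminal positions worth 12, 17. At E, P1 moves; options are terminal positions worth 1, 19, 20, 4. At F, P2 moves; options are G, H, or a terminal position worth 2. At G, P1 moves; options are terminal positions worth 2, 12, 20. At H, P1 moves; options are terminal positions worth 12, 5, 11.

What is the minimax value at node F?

2

G: max(2, 12, 20) = 20
H: max(12, 5, 11) = 12
F: min(20, 12, 2) = 2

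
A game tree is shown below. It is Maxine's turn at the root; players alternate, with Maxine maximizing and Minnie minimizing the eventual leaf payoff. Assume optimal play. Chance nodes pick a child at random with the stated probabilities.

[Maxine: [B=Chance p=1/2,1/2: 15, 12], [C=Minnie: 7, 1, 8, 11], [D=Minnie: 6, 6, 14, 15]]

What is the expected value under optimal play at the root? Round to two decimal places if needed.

13.5

B (Chance): 1/2·15 + 1/2·12 = 13.5
C (Minnie): min(7, 1, 8, 11) = 1
D (Minnie): min(6, 6, 14, 15) = 6
Root (Maxine): max(13.5, 1, 6) = 13.5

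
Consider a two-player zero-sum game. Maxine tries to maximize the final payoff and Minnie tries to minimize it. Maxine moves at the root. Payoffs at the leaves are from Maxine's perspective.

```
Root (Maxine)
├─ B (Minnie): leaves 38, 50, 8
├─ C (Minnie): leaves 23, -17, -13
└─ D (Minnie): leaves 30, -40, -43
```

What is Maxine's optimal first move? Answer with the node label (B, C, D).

B (Minnie): min(38, 50, 8) = 8
C (Minnie): min(23, -17, -13) = -17
D (Minnie): min(30, -40, -43) = -43
Root (Maxine): max(8, -17, -43) = 8
Maxine picks the child with the highest value: B (value 8).

B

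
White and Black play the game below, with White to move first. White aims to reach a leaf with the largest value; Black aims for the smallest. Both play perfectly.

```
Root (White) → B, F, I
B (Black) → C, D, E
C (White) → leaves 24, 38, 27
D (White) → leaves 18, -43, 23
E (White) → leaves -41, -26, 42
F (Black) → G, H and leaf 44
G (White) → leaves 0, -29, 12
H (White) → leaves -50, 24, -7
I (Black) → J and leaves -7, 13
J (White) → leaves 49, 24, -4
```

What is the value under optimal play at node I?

J: max(49, 24, -4) = 49
I: min(49, -7, 13) = -7

-7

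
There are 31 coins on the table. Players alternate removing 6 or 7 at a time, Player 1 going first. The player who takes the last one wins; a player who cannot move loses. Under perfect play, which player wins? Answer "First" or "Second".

Second

Positions where the player to move wins (W) vs loses (L):
i:   0  1  2  3  4  5  6  7  8  9 10 11 12 13 14 15 16 17 18 19 20 21 22 23 24 25 26 27 28 29 30 31
     L  L  L  L  L  L  W  W  W  W  W  W  W  L  L  L  L  L  L  W  W  W  W  W  W  W  L  L  L  L  L  L
Position 31 is L, so the second player wins.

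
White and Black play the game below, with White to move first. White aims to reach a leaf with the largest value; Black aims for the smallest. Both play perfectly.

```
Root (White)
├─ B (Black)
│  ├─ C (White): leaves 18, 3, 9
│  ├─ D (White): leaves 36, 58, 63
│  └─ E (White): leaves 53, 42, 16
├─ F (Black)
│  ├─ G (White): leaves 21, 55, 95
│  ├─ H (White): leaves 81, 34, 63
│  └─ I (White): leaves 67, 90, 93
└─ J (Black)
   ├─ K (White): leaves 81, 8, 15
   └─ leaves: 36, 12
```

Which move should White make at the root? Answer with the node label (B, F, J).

F

C (White): max(18, 3, 9) = 18
D (White): max(36, 58, 63) = 63
E (White): max(53, 42, 16) = 53
B (Black): min(18, 63, 53) = 18
G (White): max(21, 55, 95) = 95
H (White): max(81, 34, 63) = 81
I (White): max(67, 90, 93) = 93
F (Black): min(95, 81, 93) = 81
K (White): max(81, 8, 15) = 81
J (Black): min(81, 36, 12) = 12
Root (White): max(18, 81, 12) = 81
White picks the child with the highest value: F (value 81).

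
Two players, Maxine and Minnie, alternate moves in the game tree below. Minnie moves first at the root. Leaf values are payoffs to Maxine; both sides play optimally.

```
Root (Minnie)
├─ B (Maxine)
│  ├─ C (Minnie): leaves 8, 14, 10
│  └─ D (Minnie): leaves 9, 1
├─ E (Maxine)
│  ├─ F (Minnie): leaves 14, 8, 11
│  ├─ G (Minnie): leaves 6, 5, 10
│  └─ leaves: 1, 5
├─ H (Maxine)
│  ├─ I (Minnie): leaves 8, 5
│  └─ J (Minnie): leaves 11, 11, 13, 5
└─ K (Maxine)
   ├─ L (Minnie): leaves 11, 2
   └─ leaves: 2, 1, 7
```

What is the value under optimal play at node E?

F: min(14, 8, 11) = 8
G: min(6, 5, 10) = 5
E: max(8, 5, 1, 5) = 8

8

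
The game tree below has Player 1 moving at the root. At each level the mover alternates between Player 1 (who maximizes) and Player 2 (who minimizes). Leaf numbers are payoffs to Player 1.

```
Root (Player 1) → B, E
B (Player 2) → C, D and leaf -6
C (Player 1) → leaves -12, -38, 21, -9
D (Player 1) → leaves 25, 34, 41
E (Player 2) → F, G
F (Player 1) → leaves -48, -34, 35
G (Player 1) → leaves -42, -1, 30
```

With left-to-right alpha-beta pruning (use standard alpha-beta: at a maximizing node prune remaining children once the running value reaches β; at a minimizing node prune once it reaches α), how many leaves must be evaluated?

12

C [α=-∞,β=+∞]: v=21
D [α=-∞,β=21]: v=25 after child 1 ≥ β → β-cutoff, skip 2
B [α=-∞,β=+∞]: v=-6
F [α=-6,β=+∞]: v=35
G [α=-6,β=35]: v=30
E [α=-6,β=+∞]: v=30
Root [α=-∞,β=+∞]: v=30
Leaves evaluated: 12 of 14.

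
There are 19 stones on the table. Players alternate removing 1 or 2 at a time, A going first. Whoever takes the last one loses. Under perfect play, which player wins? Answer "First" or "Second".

Positions where the player to move wins (W) vs loses (L):
i:   0  1  2  3  4  5  6  7  8  9 10 11 12 13 14 15 16 17 18 19
     W  L  W  W  L  W  W  L  W  W  L  W  W  L  W  W  L  W  W  L
Position 19 is L, so the second player wins.

Second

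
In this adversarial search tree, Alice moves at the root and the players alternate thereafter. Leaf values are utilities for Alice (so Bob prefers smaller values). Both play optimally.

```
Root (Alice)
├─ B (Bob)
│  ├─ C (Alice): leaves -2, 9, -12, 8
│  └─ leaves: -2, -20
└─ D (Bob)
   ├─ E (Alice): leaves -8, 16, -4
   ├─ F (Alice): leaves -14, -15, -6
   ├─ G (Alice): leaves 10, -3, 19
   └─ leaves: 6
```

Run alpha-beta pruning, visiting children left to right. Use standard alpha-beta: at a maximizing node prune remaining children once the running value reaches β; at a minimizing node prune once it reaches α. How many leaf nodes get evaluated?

C [α=-∞,β=+∞]: v=9
B [α=-∞,β=+∞]: v=-20
E [α=-20,β=+∞]: v=16
F [α=-20,β=16]: v=-6
G [α=-20,β=-6]: v=10 after child 1 ≥ β → β-cutoff, skip 2
D [α=-20,β=+∞]: v=-6
Root [α=-∞,β=+∞]: v=-6
Leaves evaluated: 14 of 16.

14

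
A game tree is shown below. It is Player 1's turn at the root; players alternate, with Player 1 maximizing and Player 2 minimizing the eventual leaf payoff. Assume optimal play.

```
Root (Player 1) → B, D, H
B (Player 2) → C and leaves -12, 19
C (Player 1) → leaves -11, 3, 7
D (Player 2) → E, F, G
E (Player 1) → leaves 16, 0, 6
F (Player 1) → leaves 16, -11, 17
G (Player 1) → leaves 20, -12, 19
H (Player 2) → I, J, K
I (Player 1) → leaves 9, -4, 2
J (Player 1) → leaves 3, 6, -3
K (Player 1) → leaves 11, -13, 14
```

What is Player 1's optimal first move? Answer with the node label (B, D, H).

D

C (Player 1): max(-11, 3, 7) = 7
B (Player 2): min(7, -12, 19) = -12
E (Player 1): max(16, 0, 6) = 16
F (Player 1): max(16, -11, 17) = 17
G (Player 1): max(20, -12, 19) = 20
D (Player 2): min(16, 17, 20) = 16
I (Player 1): max(9, -4, 2) = 9
J (Player 1): max(3, 6, -3) = 6
K (Player 1): max(11, -13, 14) = 14
H (Player 2): min(9, 6, 14) = 6
Root (Player 1): max(-12, 16, 6) = 16
Player 1 picks the child with the highest value: D (value 16).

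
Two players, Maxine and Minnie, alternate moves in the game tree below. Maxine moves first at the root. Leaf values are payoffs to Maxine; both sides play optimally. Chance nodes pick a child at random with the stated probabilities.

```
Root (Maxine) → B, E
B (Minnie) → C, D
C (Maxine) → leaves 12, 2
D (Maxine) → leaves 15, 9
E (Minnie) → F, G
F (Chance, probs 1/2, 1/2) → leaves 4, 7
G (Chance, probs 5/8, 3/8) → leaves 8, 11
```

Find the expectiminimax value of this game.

12

C (Maxine): max(12, 2) = 12
D (Maxine): max(15, 9) = 15
B (Minnie): min(12, 15) = 12
F (Chance): 1/2·4 + 1/2·7 = 5.5
G (Chance): 5/8·8 + 3/8·11 = 9.12
E (Minnie): min(5.5, 9.12) = 5.5
Root (Maxine): max(12, 5.5) = 12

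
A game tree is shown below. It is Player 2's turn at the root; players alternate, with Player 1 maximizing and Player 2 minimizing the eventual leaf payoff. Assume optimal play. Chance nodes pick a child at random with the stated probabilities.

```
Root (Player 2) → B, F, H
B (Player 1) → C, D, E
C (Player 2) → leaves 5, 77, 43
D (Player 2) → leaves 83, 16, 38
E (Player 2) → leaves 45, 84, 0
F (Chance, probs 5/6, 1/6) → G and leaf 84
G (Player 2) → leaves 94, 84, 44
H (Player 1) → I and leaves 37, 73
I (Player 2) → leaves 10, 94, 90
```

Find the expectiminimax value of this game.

16

C (Player 2): min(5, 77, 43) = 5
D (Player 2): min(83, 16, 38) = 16
E (Player 2): min(45, 84, 0) = 0
B (Player 1): max(5, 16, 0) = 16
G (Player 2): min(94, 84, 44) = 44
F (Chance): 5/6·44 + 1/6·84 = 50.67
I (Player 2): min(10, 94, 90) = 10
H (Player 1): max(10, 37, 73) = 73
Root (Player 2): min(16, 50.67, 73) = 16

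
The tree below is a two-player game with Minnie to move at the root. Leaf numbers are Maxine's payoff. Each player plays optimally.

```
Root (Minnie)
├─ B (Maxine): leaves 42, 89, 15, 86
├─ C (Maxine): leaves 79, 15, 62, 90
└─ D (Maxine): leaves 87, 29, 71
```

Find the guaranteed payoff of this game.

87

B (Maxine): max(42, 89, 15, 86) = 89
C (Maxine): max(79, 15, 62, 90) = 90
D (Maxine): max(87, 29, 71) = 87
Root (Minnie): min(89, 90, 87) = 87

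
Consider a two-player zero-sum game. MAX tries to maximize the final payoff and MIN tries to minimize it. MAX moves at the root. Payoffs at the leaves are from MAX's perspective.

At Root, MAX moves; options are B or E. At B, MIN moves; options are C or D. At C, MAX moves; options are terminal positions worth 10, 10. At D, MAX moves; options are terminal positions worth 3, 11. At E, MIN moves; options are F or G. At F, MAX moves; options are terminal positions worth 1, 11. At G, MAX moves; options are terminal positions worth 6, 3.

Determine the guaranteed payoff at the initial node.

10

C (MAX): max(10, 10) = 10
D (MAX): max(3, 11) = 11
B (MIN): min(10, 11) = 10
F (MAX): max(1, 11) = 11
G (MAX): max(6, 3) = 6
E (MIN): min(11, 6) = 6
Root (MAX): max(10, 6) = 10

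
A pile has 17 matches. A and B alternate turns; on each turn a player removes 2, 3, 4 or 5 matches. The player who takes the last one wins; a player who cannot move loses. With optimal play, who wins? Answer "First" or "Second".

i:   0  1  2  3  4  5  6  7  8  9 10 11 12 13 14 15 16 17
     L  L  W  W  W  W  W  L  L  W  W  W  W  W  L  L  W  W
Position 17 is W, so the first player wins.

First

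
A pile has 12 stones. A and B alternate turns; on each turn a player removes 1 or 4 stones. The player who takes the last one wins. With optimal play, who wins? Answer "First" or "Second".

Positions where the player to move wins (W) vs loses (L):
i:   0  1  2  3  4  5  6  7  8  9 10 11 12
     L  W  L  W  W  L  W  L  W  W  L  W  L
Position 12 is L, so the second player wins.

Second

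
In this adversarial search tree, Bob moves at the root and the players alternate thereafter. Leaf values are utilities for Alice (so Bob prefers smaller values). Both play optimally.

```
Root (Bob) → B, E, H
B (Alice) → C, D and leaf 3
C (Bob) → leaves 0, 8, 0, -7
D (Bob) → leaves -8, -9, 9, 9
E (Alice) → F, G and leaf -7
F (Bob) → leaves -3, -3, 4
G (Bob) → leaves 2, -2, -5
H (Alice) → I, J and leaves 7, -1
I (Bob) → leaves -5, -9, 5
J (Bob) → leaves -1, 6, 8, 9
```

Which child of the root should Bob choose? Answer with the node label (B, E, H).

C (Bob): min(0, 8, 0, -7) = -7
D (Bob): min(-8, -9, 9, 9) = -9
B (Alice): max(-7, -9, 3) = 3
F (Bob): min(-3, -3, 4) = -3
G (Bob): min(2, -2, -5) = -5
E (Alice): max(-3, -5, -7) = -3
I (Bob): min(-5, -9, 5) = -9
J (Bob): min(-1, 6, 8, 9) = -1
H (Alice): max(-9, -1, 7, -1) = 7
Root (Bob): min(3, -3, 7) = -3
Bob picks the child with the lowest value: E (value -3).

E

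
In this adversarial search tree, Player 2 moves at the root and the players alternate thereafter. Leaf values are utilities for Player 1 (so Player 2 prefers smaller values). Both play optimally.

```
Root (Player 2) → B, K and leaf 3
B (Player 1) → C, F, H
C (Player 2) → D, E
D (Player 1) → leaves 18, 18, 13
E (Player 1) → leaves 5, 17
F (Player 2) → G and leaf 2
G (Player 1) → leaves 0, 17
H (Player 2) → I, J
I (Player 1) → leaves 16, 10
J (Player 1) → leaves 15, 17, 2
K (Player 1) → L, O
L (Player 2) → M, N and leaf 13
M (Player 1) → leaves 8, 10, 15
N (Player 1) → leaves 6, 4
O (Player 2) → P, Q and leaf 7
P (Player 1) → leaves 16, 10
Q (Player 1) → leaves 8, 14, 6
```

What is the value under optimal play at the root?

D (Player 1): max(18, 18, 13) = 18
E (Player 1): max(5, 17) = 17
C (Player 2): min(18, 17) = 17
G (Player 1): max(0, 17) = 17
F (Player 2): min(17, 2) = 2
I (Player 1): max(16, 10) = 16
J (Player 1): max(15, 17, 2) = 17
H (Player 2): min(16, 17) = 16
B (Player 1): max(17, 2, 16) = 17
M (Player 1): max(8, 10, 15) = 15
N (Player 1): max(6, 4) = 6
L (Player 2): min(15, 6, 13) = 6
P (Player 1): max(16, 10) = 16
Q (Player 1): max(8, 14, 6) = 14
O (Player 2): min(16, 14, 7) = 7
K (Player 1): max(6, 7) = 7
Root (Player 2): min(17, 7, 3) = 3

3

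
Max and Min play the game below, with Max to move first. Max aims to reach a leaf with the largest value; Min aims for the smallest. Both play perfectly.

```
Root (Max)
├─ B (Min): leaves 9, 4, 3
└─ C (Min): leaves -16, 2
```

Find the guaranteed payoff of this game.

3

B (Min): min(9, 4, 3) = 3
C (Min): min(-16, 2) = -16
Root (Max): max(3, -16) = 3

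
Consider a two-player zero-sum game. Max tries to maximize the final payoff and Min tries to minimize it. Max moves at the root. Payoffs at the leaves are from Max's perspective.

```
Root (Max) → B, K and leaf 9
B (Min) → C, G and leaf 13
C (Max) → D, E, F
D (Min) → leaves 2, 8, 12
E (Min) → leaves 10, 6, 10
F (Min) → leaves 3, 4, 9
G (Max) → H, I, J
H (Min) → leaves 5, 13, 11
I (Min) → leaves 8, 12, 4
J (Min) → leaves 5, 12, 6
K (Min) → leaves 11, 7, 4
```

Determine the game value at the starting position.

D (Min): min(2, 8, 12) = 2
E (Min): min(10, 6, 10) = 6
F (Min): min(3, 4, 9) = 3
C (Max): max(2, 6, 3) = 6
H (Min): min(5, 13, 11) = 5
I (Min): min(8, 12, 4) = 4
J (Min): min(5, 12, 6) = 5
G (Max): max(5, 4, 5) = 5
B (Min): min(6, 5, 13) = 5
K (Min): min(11, 7, 4) = 4
Root (Max): max(5, 4, 9) = 9

9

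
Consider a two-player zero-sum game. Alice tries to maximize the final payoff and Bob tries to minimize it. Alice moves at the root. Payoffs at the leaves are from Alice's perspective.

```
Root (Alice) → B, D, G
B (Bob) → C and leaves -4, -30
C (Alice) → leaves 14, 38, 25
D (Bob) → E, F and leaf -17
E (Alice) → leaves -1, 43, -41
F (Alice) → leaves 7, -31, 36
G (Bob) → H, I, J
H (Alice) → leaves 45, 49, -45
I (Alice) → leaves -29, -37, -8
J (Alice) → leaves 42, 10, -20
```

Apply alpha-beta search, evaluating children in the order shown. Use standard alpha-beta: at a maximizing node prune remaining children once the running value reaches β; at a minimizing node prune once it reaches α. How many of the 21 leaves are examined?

19

C [α=-∞,β=+∞]: v=38
B [α=-∞,β=+∞]: v=-30
E [α=-30,β=+∞]: v=43
F [α=-30,β=43]: v=36
D [α=-30,β=+∞]: v=-17
H [α=-17,β=+∞]: v=49
I [α=-17,β=49]: v=-8
J [α=-17,β=-8]: v=42 after child 1 ≥ β → β-cutoff, skip 2
G [α=-17,β=+∞]: v=-8
Root [α=-∞,β=+∞]: v=-8
Leaves evaluated: 19 of 21.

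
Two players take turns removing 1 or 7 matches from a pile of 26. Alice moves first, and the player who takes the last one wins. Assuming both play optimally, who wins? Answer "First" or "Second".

Positions where the player to move wins (W) vs loses (L):
i:   0  1  2  3  4  5  6  7  8  9 10 11 12 13 14 15 16 17 18 19 20 21 22 23 24 25 26
     L  W  L  W  L  W  L  W  L  W  L  W  L  W  L  W  L  W  L  W  L  W  L  W  L  W  L
Position 26 is L, so the second player wins.

Second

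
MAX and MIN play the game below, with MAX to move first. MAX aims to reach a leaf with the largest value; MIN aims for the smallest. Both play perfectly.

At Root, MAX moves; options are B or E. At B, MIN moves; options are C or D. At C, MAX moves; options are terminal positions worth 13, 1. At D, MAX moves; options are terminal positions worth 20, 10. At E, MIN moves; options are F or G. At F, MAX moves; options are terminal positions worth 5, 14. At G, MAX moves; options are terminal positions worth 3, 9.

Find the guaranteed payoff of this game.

C (MAX): max(13, 1) = 13
D (MAX): max(20, 10) = 20
B (MIN): min(13, 20) = 13
F (MAX): max(5, 14) = 14
G (MAX): max(3, 9) = 9
E (MIN): min(14, 9) = 9
Root (MAX): max(13, 9) = 13

13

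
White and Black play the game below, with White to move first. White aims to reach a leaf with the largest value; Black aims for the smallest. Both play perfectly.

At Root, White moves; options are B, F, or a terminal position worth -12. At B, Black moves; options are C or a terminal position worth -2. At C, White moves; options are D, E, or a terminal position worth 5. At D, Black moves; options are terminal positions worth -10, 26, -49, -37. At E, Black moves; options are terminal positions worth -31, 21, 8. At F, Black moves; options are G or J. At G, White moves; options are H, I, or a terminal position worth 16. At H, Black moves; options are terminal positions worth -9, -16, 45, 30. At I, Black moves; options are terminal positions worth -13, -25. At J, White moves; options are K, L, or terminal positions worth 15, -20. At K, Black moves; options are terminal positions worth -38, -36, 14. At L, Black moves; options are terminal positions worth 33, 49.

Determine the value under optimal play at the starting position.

16

D (Black): min(-10, 26, -49, -37) = -49
E (Black): min(-31, 21, 8) = -31
C (White): max(-49, -31, 5) = 5
B (Black): min(5, -2) = -2
H (Black): min(-9, -16, 45, 30) = -16
I (Black): min(-13, -25) = -25
G (White): max(-16, -25, 16) = 16
K (Black): min(-38, -36, 14) = -38
L (Black): min(33, 49) = 33
J (White): max(-38, 33, 15, -20) = 33
F (Black): min(16, 33) = 16
Root (White): max(-2, 16, -12) = 16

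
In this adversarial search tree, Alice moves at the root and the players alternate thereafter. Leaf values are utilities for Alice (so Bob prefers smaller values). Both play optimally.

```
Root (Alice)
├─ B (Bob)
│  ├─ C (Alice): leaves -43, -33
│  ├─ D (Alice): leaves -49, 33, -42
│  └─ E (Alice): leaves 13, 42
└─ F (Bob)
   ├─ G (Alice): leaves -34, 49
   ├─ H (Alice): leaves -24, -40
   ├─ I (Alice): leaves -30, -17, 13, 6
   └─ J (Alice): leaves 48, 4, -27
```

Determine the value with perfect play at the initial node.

C (Alice): max(-43, -33) = -33
D (Alice): max(-49, 33, -42) = 33
E (Alice): max(13, 42) = 42
B (Bob): min(-33, 33, 42) = -33
G (Alice): max(-34, 49) = 49
H (Alice): max(-24, -40) = -24
I (Alice): max(-30, -17, 13, 6) = 13
J (Alice): max(48, 4, -27) = 48
F (Bob): min(49, -24, 13, 48) = -24
Root (Alice): max(-33, -24) = -24

-24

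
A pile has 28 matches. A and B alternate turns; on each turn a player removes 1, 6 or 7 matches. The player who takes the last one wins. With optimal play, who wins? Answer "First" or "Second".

W/L table (W = player to move can force a win):
i:   0  1  2  3  4  5  6  7  8  9 10 11 12 13 14 15 16 17 18 19 20 21 22 23 24 25 26 27 28
     L  W  L  W  L  W  W  W  W  W  W  W  L  W  L  W  L  W  W  W  W  W  W  W  L  W  L  W  L
Position 28 is L, so the second player wins.

Second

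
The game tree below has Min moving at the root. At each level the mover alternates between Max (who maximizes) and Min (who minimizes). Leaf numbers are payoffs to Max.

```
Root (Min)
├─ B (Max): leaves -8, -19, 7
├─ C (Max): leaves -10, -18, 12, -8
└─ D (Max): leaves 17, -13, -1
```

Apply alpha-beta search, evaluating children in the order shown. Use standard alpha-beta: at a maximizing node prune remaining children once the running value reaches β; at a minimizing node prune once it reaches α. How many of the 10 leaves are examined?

7

B [α=-∞,β=+∞]: v=7
C [α=-∞,β=7]: v=12 after child 3 ≥ β → β-cutoff, skip 1
D [α=-∞,β=7]: v=17 after child 1 ≥ β → β-cutoff, skip 2
Root [α=-∞,β=+∞]: v=7
Leaves evaluated: 7 of 10.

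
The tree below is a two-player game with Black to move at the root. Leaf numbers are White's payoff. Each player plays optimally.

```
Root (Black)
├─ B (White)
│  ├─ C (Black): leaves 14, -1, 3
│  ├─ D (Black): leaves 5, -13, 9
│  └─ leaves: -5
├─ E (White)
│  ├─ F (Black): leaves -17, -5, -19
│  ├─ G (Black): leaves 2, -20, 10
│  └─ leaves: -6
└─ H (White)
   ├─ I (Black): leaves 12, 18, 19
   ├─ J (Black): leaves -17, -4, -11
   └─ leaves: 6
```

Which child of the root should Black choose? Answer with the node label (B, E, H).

C (Black): min(14, -1, 3) = -1
D (Black): min(5, -13, 9) = -13
B (White): max(-1, -13, -5) = -1
F (Black): min(-17, -5, -19) = -19
G (Black): min(2, -20, 10) = -20
E (White): max(-19, -20, -6) = -6
I (Black): min(12, 18, 19) = 12
J (Black): min(-17, -4, -11) = -17
H (White): max(12, -17, 6) = 12
Root (Black): min(-1, -6, 12) = -6
Black picks the child with the lowest value: E (value -6).

E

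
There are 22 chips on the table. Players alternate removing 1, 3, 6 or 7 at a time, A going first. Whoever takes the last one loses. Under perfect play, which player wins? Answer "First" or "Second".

First

W/L table (W = player to move can force a win):
i:   0  1  2  3  4  5  6  7  8  9 10 11 12 13 14 15 16 17 18 19 20 21 22
     W  L  W  L  W  L  W  W  W  W  W  W  W  L  W  L  W  L  W  W  W  W  W
Position 22 is W, so the first player wins.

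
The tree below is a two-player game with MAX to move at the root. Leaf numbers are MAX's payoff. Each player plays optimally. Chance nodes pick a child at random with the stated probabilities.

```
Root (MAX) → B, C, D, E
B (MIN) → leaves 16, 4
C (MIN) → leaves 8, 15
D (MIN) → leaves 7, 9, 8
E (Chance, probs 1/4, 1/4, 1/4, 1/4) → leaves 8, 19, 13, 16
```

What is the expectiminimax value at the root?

B (MIN): min(16, 4) = 4
C (MIN): min(8, 15) = 8
D (MIN): min(7, 9, 8) = 7
E (Chance): 1/4·8 + 1/4·19 + 1/4·13 + 1/4·16 = 14
Root (MAX): max(4, 8, 7, 14) = 14

14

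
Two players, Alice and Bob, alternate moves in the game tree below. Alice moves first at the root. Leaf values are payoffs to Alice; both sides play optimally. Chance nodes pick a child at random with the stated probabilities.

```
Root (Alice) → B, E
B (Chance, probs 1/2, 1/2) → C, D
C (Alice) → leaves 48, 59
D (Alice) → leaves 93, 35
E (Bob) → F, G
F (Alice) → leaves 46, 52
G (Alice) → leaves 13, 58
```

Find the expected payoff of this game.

C (Alice): max(48, 59) = 59
D (Alice): max(93, 35) = 93
B (Chance): 1/2·59 + 1/2·93 = 76
F (Alice): max(46, 52) = 52
G (Alice): max(13, 58) = 58
E (Bob): min(52, 58) = 52
Root (Alice): max(76, 52) = 76

76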